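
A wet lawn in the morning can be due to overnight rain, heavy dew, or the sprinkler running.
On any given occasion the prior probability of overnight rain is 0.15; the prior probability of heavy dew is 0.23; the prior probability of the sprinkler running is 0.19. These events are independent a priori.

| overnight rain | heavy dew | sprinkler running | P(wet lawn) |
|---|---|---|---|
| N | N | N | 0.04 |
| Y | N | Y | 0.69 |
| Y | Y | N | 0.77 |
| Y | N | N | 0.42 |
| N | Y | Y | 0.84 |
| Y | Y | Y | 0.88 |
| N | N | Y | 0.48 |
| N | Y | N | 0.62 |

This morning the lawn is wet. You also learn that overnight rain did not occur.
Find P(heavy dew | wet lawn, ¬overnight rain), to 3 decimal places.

By total probability over the 4 (heavy dew, sprinkler running) configurations:
  P(wet lawn | ¬overnight rain) = 0.04*0.77*0.81 + 0.48*0.77*0.19 + 0.62*0.23*0.81 + 0.84*0.23*0.19
        = 0.024948 + 0.070224 + 0.115506 + 0.036708 = 0.247386
Keeping only the heavy dew-present terms gives 0.152214, so
  P(heavy dew | wet lawn, ¬overnight rain) = 0.152214 / 0.247386 ≈ 0.615

P(heavy dew | wet lawn, ¬overnight rain) ≈ 0.615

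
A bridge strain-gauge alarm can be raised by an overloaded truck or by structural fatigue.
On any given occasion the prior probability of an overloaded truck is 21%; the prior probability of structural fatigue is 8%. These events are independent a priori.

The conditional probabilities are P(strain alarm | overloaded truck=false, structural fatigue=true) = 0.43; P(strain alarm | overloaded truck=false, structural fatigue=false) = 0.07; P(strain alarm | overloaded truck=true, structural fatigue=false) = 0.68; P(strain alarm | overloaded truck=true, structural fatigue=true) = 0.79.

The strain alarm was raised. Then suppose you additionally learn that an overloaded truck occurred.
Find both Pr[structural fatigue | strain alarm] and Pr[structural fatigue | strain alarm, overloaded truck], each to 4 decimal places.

Pr[structural fatigue | strain alarm] ≈ 0.1816; Pr[structural fatigue | strain alarm, overloaded truck] ≈ 0.0918

Weight on structural fatigue=true, given the evidence: 0.027176 + 0.013272 = 0.040448
Normalizer over all consistent configurations: 0.07*0.79*0.92 + 0.43*0.79*0.08 + 0.68*0.21*0.92 + 0.79*0.21*0.08 = 0.222700
Posterior = 0.040448 / 0.222700 ≈ 0.1816

Now condition on the additional information:
Numerator (weight on configurations with structural fatigue): 0.79*0.08 = 0.063200
The normalizing constant is 0.68*0.92 + 0.79*0.08 = 0.688800
Posterior = 0.063200 / 0.688800 ≈ 0.0918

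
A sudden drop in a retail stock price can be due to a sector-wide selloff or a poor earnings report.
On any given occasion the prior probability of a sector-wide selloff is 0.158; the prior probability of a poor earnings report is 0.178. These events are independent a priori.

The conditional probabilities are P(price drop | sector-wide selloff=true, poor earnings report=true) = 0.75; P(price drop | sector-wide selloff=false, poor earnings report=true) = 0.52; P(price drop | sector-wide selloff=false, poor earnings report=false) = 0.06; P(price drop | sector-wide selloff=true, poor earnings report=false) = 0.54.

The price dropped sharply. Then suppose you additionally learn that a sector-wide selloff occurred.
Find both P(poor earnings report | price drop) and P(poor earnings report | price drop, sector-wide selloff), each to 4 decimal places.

P(poor earnings report | price drop) ≈ 0.4700; P(poor earnings report | price drop, sector-wide selloff) ≈ 0.2312

P(price drop) = 0.06×0.842×0.822 + 0.52×0.842×0.178 + 0.54×0.158×0.822 + 0.75×0.158×0.178 = 0.041527 + 0.077936 + 0.070133 + 0.021093 = 0.210689
The poor earnings report-present share is 0.077936 + 0.021093 = 0.099029.
Hence the posterior is 0.099029/0.210689 ≈ 0.4700.

Now condition on the additional information:
P(price drop | sector-wide selloff) = 0.54*0.822 + 0.75*0.178 = 0.443880 + 0.133500 = 0.577380
Of this, 0.133500 comes from 0.75*0.178 (the poor earnings report=true cases).
P(poor earnings report | price drop, sector-wide selloff) = 0.133500 / 0.577380 ≈ 0.2312
The drop from 0.4700 to 0.2312 is the explaining-away (discounting) effect.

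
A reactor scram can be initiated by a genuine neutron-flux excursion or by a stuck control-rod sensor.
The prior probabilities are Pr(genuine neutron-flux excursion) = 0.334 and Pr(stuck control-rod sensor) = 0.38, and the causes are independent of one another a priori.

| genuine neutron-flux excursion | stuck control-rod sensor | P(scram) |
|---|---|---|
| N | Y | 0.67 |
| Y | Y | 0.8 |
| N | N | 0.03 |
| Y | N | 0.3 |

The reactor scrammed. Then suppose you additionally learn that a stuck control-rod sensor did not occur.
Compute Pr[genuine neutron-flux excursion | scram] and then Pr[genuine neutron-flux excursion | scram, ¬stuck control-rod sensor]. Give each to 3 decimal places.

Pr[genuine neutron-flux excursion | scram] ≈ 0.474; Pr[genuine neutron-flux excursion | scram, ¬stuck control-rod sensor] ≈ 0.834

For the numerator, keep only genuine neutron-flux excursion=true terms: 0.062124 + 0.101536 = 0.163660
Normalizer over all consistent configurations: 0.03*0.666*0.62 + 0.67*0.666*0.38 + 0.3*0.334*0.62 + 0.8*0.334*0.38 = 0.345612
P(genuine neutron-flux excursion | scram) = 0.163660/0.345612 ≈ 0.474

Now condition on the additional information:
Enumerate both values of genuine neutron-flux excursion and weight by the priors:
  P(scram | ¬stuck control-rod sensor) = 0.03·0.666 + 0.3·0.334
        = 0.019980 + 0.100200 = 0.120180
Keeping only the genuine neutron-flux excursion-present terms gives 0.100200, so
  P(genuine neutron-flux excursion | scram, ¬stuck control-rod sensor) = 0.100200 / 0.120180 ≈ 0.834
Ruling out stuck control-rod sensor raises the posterior on genuine neutron-flux excursion — the flip side of explaining away.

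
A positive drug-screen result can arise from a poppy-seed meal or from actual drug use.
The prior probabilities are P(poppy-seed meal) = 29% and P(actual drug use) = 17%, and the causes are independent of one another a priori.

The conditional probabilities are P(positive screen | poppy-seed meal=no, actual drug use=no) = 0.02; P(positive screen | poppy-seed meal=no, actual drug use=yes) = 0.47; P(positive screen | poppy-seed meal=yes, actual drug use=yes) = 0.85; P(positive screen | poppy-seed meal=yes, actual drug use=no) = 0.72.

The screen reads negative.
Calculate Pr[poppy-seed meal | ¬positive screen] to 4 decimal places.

Enumerate the 4 (poppy-seed meal, actual drug use) configurations and weight by the priors:
  P(¬positive screen) = 0.98*0.71*0.83 + 0.53*0.71*0.17 + 0.28*0.29*0.83 + 0.15*0.29*0.17
        = 0.577514 + 0.063971 + 0.067396 + 0.007395 = 0.716276
Keeping only the poppy-seed meal-present terms gives 0.074791, so
  P(poppy-seed meal | ¬positive screen) = 0.074791 / 0.716276 ≈ 0.1044

Pr[poppy-seed meal | ¬positive screen] ≈ 0.1044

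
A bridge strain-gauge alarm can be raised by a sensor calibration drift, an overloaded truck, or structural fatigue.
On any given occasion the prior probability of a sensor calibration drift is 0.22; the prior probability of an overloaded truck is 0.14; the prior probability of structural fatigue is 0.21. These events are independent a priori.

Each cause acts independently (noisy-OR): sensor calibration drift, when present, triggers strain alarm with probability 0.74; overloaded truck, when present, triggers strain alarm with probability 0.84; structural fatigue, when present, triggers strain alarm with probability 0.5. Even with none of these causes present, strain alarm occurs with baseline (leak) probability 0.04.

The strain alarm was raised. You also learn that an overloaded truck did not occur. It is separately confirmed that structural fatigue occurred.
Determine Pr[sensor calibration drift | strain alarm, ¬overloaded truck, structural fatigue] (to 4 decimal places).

Under noisy-OR, P(strain alarm | causes) = 1 − (1−0.04)·∏(1−qᵢ) over the active causes.
P(strain alarm | ¬overloaded truck, structural fatigue) = 0.52*0.78 + 0.8752*0.22 = 0.405600 + 0.192544 = 0.598144
The sensor calibration drift-present share is 0.8752*0.22 = 0.192544.
So P(sensor calibration drift | strain alarm, ¬overloaded truck, structural fatigue) = 0.192544/0.598144 ≈ 0.3219.

Pr[sensor calibration drift | strain alarm, ¬overloaded truck, structural fatigue] ≈ 0.3219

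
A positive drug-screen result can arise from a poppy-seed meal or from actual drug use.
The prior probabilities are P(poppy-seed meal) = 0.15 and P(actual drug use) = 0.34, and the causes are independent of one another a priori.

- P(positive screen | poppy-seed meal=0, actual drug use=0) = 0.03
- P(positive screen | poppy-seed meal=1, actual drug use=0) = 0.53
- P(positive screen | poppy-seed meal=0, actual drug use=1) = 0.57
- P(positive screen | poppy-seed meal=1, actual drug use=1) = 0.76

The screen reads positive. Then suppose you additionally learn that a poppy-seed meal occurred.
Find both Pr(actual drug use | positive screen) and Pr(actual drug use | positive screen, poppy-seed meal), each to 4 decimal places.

Pr(actual drug use | positive screen) ≈ 0.7460; Pr(actual drug use | positive screen, poppy-seed meal) ≈ 0.4249

By total probability over the 4 (poppy-seed meal, actual drug use) configurations:
  P(positive screen) = 0.03·0.85·0.66 + 0.57·0.85·0.34 + 0.53·0.15·0.66 + 0.76·0.15·0.34
        = 0.016830 + 0.164730 + 0.052470 + 0.038760 = 0.272790
The terms with actual drug use present sum to 0.203490, so
  P(actual drug use | positive screen) = 0.203490 / 0.272790 ≈ 0.7460

With the extra evidence:
P(positive screen | poppy-seed meal) = 0.53·0.66 + 0.76·0.34 = 0.349800 + 0.258400 = 0.608200
Restricting to configurations with actual drug use present: 0.76·0.34 = 0.258400.
Hence the posterior is 0.258400/0.608200 ≈ 0.4249.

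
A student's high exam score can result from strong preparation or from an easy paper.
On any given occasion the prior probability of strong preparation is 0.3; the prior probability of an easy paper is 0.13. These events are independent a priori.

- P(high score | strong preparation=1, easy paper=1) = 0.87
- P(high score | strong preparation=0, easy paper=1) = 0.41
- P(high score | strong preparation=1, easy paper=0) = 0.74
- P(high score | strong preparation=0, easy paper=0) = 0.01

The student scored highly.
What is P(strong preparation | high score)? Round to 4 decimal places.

P(strong preparation | high score) ≈ 0.8395

P(high score) = 0.01*0.7*0.87 + 0.41*0.7*0.13 + 0.74*0.3*0.87 + 0.87*0.3*0.13 = 0.006090 + 0.037310 + 0.193140 + 0.033930 = 0.270470
Of this, 0.227070 comes from 0.193140 + 0.033930 (the strong preparation=true cases).
P(strong preparation | high score) = 0.227070 / 0.270470 ≈ 0.8395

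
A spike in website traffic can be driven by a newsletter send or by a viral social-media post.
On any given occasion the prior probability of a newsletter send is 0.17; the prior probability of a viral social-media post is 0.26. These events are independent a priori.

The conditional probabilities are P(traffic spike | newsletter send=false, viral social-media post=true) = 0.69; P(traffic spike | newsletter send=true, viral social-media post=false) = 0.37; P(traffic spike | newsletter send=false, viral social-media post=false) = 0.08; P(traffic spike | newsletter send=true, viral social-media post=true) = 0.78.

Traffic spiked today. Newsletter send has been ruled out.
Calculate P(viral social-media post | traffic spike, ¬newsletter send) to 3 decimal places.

By total probability over both values of viral social-media post:
  P(traffic spike | ¬newsletter send) = 0.08*0.74 + 0.69*0.26
        = 0.059200 + 0.179400 = 0.238600
Configurations with viral social-media post contribute 0.179400, so
  P(viral social-media post | traffic spike, ¬newsletter send) = 0.179400 / 0.238600 ≈ 0.752

P(viral social-media post | traffic spike, ¬newsletter send) ≈ 0.752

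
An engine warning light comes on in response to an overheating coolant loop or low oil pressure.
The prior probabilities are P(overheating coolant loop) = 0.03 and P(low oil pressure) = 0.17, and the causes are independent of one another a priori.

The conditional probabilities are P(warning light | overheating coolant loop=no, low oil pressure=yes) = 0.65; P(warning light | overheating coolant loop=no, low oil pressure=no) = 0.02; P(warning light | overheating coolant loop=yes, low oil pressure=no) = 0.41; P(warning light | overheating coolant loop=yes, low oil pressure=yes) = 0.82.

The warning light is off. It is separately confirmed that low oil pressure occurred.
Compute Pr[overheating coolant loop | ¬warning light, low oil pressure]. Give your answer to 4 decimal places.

Pr[overheating coolant loop | ¬warning light, low oil pressure] ≈ 0.0157

Enumerate both values of overheating coolant loop and weight by the priors:
  P(¬warning light | low oil pressure) = 0.35×0.97 + 0.18×0.03
        = 0.339500 + 0.005400 = 0.344900
Configurations with overheating coolant loop contribute 0.005400, so
  P(overheating coolant loop | ¬warning light, low oil pressure) = 0.005400 / 0.344900 ≈ 0.0157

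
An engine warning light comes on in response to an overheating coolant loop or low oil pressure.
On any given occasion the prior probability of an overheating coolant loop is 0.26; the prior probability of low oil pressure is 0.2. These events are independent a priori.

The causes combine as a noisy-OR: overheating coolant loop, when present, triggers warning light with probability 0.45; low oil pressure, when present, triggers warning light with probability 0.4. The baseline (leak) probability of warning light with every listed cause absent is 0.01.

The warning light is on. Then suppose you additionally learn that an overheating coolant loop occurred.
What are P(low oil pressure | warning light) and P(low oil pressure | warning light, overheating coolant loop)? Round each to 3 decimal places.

P(low oil pressure | warning light) ≈ 0.486; P(low oil pressure | warning light, overheating coolant loop) ≈ 0.270

Under noisy-OR, P(warning light | causes) = 1 − (1−0.01)·∏(1−qᵢ) over the active causes.
Enumerate the 4 (overheating coolant loop, low oil pressure) configurations and weight by the priors:
  P(warning light) = 0.01×0.74×0.8 + 0.406×0.74×0.2 + 0.4555×0.26×0.8 + 0.6733×0.26×0.2
        = 0.005920 + 0.060088 + 0.094744 + 0.035012 = 0.195764
Keeping only the low oil pressure-present terms gives 0.095100, so
  P(low oil pressure | warning light) = 0.095100 / 0.195764 ≈ 0.486

Now condition on the additional information:
Enumerate both values of low oil pressure and weight by the priors:
  P(warning light | overheating coolant loop) = 0.4555×0.8 + 0.6733×0.2
        = 0.364400 + 0.134660 = 0.499060
Keeping only the low oil pressure-present terms gives 0.134660, so
  P(low oil pressure | warning light, overheating coolant loop) = 0.134660 / 0.499060 ≈ 0.270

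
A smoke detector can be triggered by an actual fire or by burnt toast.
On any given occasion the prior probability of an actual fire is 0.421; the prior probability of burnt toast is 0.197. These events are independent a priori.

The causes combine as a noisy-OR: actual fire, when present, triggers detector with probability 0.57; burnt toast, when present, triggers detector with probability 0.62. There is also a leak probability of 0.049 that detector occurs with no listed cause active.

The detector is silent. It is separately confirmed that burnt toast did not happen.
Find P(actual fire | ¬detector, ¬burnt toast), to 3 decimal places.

P(actual fire | ¬detector, ¬burnt toast) ≈ 0.238

Under noisy-OR, P(detector | causes) = 1 − (1−0.049)·∏(1−qᵢ) over the active causes.
P(¬detector | ¬burnt toast) = 0.951·0.579 + 0.40893·0.421 = 0.550629 + 0.172160 = 0.722789
Restricting to configurations with actual fire present: 0.40893·0.421 = 0.172160.
P(actual fire | ¬detector, ¬burnt toast) = 0.172160 / 0.722789 ≈ 0.238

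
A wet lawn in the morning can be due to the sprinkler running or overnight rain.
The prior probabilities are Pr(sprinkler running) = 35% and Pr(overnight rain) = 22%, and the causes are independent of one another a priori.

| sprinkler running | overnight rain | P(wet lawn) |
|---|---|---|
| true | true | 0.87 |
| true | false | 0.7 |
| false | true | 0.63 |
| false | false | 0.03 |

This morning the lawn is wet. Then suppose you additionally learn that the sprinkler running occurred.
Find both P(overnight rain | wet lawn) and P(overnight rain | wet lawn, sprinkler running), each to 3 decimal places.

P(overnight rain | wet lawn) ≈ 0.432; P(overnight rain | wet lawn, sprinkler running) ≈ 0.260

P(wet lawn) = 0.03·0.65·0.78 + 0.63·0.65·0.22 + 0.7·0.35·0.78 + 0.87·0.35·0.22 = 0.015210 + 0.090090 + 0.191100 + 0.066990 = 0.363390
Of this, 0.157080 comes from 0.090090 + 0.066990 (the overnight rain=true cases).
Hence the posterior is 0.157080/0.363390 ≈ 0.432.

Now also conditioning on sprinkler running=true:
P(wet lawn | sprinkler running) = 0.7·0.78 + 0.87·0.22 = 0.546000 + 0.191400 = 0.737400
The overnight rain-present share is 0.87·0.22 = 0.191400.
So P(overnight rain | wet lawn, sprinkler running) = 0.191400/0.737400 ≈ 0.260.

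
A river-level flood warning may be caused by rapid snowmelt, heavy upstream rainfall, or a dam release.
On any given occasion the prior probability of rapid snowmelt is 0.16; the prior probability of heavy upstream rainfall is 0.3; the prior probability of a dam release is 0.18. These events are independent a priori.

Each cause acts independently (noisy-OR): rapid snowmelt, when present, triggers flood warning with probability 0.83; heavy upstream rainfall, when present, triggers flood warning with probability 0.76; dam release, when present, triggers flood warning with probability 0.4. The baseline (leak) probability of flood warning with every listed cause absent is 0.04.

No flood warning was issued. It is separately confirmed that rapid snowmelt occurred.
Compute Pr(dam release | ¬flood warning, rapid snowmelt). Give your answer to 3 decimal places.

Under noisy-OR, P(flood warning | causes) = 1 − (1−0.04)·∏(1−qᵢ) over the active causes.
P(¬flood warning | rapid snowmelt) = 0.1632*0.7*0.82 + 0.09792*0.7*0.18 + 0.039168*0.3*0.82 + 0.023501*0.3*0.18 = 0.093677 + 0.012338 + 0.009635 + 0.001269 = 0.116919
Restricting to configurations with dam release present: 0.012338 + 0.001269 = 0.013607.
So P(dam release | ¬flood warning, rapid snowmelt) = 0.013607/0.116919 ≈ 0.116.

Pr(dam release | ¬flood warning, rapid snowmelt) ≈ 0.116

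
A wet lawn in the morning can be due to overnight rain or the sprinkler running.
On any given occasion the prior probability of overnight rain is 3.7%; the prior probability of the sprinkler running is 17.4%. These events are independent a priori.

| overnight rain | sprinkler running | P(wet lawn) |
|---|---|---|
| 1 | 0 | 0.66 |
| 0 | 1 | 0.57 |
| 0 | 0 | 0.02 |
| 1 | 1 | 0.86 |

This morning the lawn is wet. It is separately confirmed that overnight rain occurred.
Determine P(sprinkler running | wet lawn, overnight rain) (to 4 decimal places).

P(sprinkler running | wet lawn, overnight rain) ≈ 0.2154

Numerator (weight on configurations with sprinkler running): 0.86*0.174 = 0.149640
Denominator P(wet lawn | overnight rain): 0.66*0.826 + 0.86*0.174 = 0.694800
Posterior = 0.149640 / 0.694800 ≈ 0.2154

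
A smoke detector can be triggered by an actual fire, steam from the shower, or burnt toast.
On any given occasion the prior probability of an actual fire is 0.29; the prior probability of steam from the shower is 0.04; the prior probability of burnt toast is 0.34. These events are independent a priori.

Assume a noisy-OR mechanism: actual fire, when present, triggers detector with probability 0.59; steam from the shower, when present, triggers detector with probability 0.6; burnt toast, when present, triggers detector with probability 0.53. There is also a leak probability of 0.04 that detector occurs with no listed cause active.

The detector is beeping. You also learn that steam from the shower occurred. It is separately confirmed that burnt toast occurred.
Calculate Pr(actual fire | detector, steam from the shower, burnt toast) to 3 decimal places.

Pr(actual fire | detector, steam from the shower, burnt toast) ≈ 0.316

Under noisy-OR, P(detector | causes) = 1 − (1−0.04)·∏(1−qᵢ) over the active causes.
Weight on actual fire=true, given the evidence: 0.926003×0.29 = 0.268541
Normalizer over all consistent configurations: 0.81952×0.71 + 0.926003×0.29 = 0.850400
P(actual fire | detector, steam from the shower, burnt toast) = 0.268541/0.850400 ≈ 0.316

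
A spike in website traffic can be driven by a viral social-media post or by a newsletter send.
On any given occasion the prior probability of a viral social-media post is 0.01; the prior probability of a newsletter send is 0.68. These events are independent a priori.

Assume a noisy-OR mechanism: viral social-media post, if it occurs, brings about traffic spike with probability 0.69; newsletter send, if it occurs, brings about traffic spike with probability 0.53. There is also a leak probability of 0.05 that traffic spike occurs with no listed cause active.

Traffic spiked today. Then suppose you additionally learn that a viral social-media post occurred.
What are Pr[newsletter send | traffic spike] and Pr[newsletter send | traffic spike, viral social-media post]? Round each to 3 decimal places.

Under noisy-OR, P(traffic spike | causes) = 1 − (1−0.05)·∏(1−qᵢ) over the active causes.
Numerator (weight on configurations with newsletter send): 0.372616 + 0.005859 = 0.378475
The normalizing constant is 0.05*0.99*0.32 + 0.5535*0.99*0.68 + 0.7055*0.01*0.32 + 0.861585*0.01*0.68 = 0.396573
Posterior = 0.378475 / 0.396573 ≈ 0.954

With the extra evidence:
Numerator (weight on configurations with newsletter send): 0.861585×0.68 = 0.585878
The normalizing constant is 0.7055×0.32 + 0.861585×0.68 = 0.811638
P(newsletter send | traffic spike, viral social-media post) = 0.585878/0.811638 ≈ 0.722

Pr[newsletter send | traffic spike] ≈ 0.954; Pr[newsletter send | traffic spike, viral social-media post] ≈ 0.722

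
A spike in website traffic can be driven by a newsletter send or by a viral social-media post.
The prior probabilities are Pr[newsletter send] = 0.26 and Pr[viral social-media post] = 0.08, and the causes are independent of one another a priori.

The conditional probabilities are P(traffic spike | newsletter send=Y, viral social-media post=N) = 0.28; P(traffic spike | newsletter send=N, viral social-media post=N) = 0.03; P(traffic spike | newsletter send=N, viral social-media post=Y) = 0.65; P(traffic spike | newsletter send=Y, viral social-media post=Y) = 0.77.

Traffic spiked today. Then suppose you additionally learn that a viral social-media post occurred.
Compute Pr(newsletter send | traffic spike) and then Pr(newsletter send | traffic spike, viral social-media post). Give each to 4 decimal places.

Pr(newsletter send | traffic spike) ≈ 0.5849; Pr(newsletter send | traffic spike, viral social-media post) ≈ 0.2939

For the numerator, keep only newsletter send=true terms: 0.066976 + 0.016016 = 0.082992
Normalizer over all consistent configurations: 0.03×0.74×0.92 + 0.65×0.74×0.08 + 0.28×0.26×0.92 + 0.77×0.26×0.08 = 0.141896
P(newsletter send | traffic spike) = 0.082992/0.141896 ≈ 0.5849

Now condition on the additional information:
P(traffic spike | viral social-media post) = 0.65*0.74 + 0.77*0.26 = 0.481000 + 0.200200 = 0.681200
The newsletter send-present share is 0.77*0.26 = 0.200200.
So P(newsletter send | traffic spike, viral social-media post) = 0.200200/0.681200 ≈ 0.2939.
Conditioning on viral social-media post lowers the posterior on newsletter send: the classic explaining-away effect in a common-effect structure.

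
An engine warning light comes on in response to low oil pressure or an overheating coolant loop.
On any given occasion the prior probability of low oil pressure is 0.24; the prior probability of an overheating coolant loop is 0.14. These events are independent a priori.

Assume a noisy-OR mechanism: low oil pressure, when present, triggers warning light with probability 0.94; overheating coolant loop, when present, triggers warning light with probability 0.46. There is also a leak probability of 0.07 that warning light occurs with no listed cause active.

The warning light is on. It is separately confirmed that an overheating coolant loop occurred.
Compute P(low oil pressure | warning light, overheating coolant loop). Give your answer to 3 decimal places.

P(low oil pressure | warning light, overheating coolant loop) ≈ 0.381

Under noisy-OR, P(warning light | causes) = 1 − (1−0.07)·∏(1−qᵢ) over the active causes.
Weight on low oil pressure=true, given the evidence: 0.969868·0.24 = 0.232768
Normalizer over all consistent configurations: 0.4978·0.76 + 0.969868·0.24 = 0.611096
P(low oil pressure | warning light, overheating coolant loop) = 0.232768/0.611096 ≈ 0.381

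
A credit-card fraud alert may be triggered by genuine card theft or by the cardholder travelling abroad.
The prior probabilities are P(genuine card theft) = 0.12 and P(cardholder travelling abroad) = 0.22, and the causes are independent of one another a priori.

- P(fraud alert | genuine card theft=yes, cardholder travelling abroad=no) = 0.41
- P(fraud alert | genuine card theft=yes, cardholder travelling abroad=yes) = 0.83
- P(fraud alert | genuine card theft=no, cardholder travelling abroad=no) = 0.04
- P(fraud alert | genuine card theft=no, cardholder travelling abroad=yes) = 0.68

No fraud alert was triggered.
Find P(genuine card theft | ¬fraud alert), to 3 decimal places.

P(¬fraud alert) = 0.96*0.88*0.78 + 0.32*0.88*0.22 + 0.59*0.12*0.78 + 0.17*0.12*0.22 = 0.658944 + 0.061952 + 0.055224 + 0.004488 = 0.780608
Of this, 0.059712 comes from 0.055224 + 0.004488 (the genuine card theft=true cases).
P(genuine card theft | ¬fraud alert) = 0.059712 / 0.780608 ≈ 0.076

P(genuine card theft | ¬fraud alert) ≈ 0.076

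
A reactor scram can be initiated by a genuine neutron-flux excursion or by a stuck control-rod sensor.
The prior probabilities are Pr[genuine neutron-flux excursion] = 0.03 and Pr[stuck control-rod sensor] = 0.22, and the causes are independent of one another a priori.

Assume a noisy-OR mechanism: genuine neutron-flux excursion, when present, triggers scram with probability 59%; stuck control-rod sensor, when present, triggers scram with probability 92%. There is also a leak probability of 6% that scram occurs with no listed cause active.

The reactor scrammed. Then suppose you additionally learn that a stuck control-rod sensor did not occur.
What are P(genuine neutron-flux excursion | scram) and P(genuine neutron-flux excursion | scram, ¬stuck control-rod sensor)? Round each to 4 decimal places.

P(genuine neutron-flux excursion | scram) ≈ 0.0788; P(genuine neutron-flux excursion | scram, ¬stuck control-rod sensor) ≈ 0.2406

Under noisy-OR, P(scram | causes) = 1 − (1−0.06)·∏(1−qᵢ) over the active causes.
P(scram) = 0.06×0.97×0.78 + 0.9248×0.97×0.22 + 0.6146×0.03×0.78 + 0.969168×0.03×0.22 = 0.045396 + 0.197352 + 0.014382 + 0.006397 = 0.263527
Restricting to configurations with genuine neutron-flux excursion present: 0.014382 + 0.006397 = 0.020779.
So P(genuine neutron-flux excursion | scram) = 0.020779/0.263527 ≈ 0.0788.

With the extra evidence:
P(scram | ¬stuck control-rod sensor) = 0.06*0.97 + 0.6146*0.03 = 0.058200 + 0.018438 = 0.076638
Of this, 0.018438 comes from 0.6146*0.03 (the genuine neutron-flux excursion=true cases).
So P(genuine neutron-flux excursion | scram, ¬stuck control-rod sensor) = 0.018438/0.076638 ≈ 0.2406.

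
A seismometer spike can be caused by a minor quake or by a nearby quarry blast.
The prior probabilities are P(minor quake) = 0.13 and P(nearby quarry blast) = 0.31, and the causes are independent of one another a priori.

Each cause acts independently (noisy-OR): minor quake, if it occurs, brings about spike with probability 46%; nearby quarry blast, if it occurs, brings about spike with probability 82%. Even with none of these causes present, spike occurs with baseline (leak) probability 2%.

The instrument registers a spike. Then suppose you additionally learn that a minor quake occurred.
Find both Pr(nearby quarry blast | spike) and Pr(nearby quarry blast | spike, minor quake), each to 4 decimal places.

Pr(nearby quarry blast | spike) ≈ 0.8266; Pr(nearby quarry blast | spike, minor quake) ≈ 0.4633

Under noisy-OR, P(spike | causes) = 1 − (1−0.02)·∏(1−qᵢ) over the active causes.
Sum P(spike|·) weighted by the priors over the 4 (minor quake, nearby quarry blast) configurations:
  P(spike) = 0.02*0.87*0.69 + 0.8236*0.87*0.31 + 0.4708*0.13*0.69 + 0.904744*0.13*0.31
        = 0.012006 + 0.222125 + 0.042231 + 0.036461 = 0.312823
The terms with nearby quarry blast present sum to 0.258586, so
  P(nearby quarry blast | spike) = 0.258586 / 0.312823 ≈ 0.8266

Now also conditioning on minor quake=true:
P(spike | minor quake) = 0.4708·0.69 + 0.904744·0.31 = 0.324852 + 0.280471 = 0.605323
Of this, 0.280471 comes from 0.904744·0.31 (the nearby quarry blast=true cases).
Hence the posterior is 0.280471/0.605323 ≈ 0.4633.
The drop from 0.8266 to 0.4633 is the explaining-away (discounting) effect.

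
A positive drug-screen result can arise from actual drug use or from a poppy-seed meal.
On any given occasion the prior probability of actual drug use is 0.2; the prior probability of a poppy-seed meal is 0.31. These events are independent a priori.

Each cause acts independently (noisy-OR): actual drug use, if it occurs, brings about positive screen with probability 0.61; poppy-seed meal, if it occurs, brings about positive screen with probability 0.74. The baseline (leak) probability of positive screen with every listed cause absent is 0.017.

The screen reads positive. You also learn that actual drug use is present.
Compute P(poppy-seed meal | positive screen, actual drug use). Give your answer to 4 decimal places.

Under noisy-OR, P(positive screen | causes) = 1 − (1−0.017)·∏(1−qᵢ) over the active causes.
Weight on poppy-seed meal=true, given the evidence: 0.900324·0.31 = 0.279100
Normalizer over all consistent configurations: 0.61663·0.69 + 0.900324·0.31 = 0.704575
Posterior = 0.279100 / 0.704575 ≈ 0.3961

P(poppy-seed meal | positive screen, actual drug use) ≈ 0.3961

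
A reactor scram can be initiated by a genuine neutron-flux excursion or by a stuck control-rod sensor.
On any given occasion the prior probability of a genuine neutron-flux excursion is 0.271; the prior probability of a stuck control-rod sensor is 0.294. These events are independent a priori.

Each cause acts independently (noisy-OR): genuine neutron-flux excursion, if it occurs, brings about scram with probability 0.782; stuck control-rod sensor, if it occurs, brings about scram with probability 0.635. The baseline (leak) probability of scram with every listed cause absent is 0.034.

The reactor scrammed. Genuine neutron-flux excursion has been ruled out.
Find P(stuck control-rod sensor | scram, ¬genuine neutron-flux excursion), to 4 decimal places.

Under noisy-OR, P(scram | causes) = 1 − (1−0.034)·∏(1−qᵢ) over the active causes.
By total probability over both values of stuck control-rod sensor:
  P(scram | ¬genuine neutron-flux excursion) = 0.034*0.706 + 0.64741*0.294
        = 0.024004 + 0.190339 = 0.214343
The terms with stuck control-rod sensor present sum to 0.190339, so
  P(stuck control-rod sensor | scram, ¬genuine neutron-flux excursion) = 0.190339 / 0.214343 ≈ 0.8880

P(stuck control-rod sensor | scram, ¬genuine neutron-flux excursion) ≈ 0.8880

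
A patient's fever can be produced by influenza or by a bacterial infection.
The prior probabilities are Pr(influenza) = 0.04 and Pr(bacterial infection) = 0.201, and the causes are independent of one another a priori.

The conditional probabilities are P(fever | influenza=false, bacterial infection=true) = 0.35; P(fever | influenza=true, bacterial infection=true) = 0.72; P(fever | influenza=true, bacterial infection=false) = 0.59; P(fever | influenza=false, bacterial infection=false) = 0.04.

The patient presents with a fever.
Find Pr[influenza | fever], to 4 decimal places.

Pr[influenza | fever] ≈ 0.2006

P(fever) = 0.04·0.96·0.799 + 0.35·0.96·0.201 + 0.59·0.04·0.799 + 0.72·0.04·0.201 = 0.030682 + 0.067536 + 0.018856 + 0.005789 = 0.122863
Restricting to configurations with influenza present: 0.018856 + 0.005789 = 0.024645.
P(influenza | fever) = 0.024645 / 0.122863 ≈ 0.2006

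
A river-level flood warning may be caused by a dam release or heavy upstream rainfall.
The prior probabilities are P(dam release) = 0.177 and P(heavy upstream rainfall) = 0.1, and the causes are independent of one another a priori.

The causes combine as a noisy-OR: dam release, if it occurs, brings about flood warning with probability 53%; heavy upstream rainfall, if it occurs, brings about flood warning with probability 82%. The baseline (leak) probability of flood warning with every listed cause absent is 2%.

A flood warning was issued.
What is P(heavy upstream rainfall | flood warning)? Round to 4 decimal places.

P(heavy upstream rainfall | flood warning) ≈ 0.4547

Under noisy-OR, P(flood warning | causes) = 1 − (1−0.02)·∏(1−qᵢ) over the active causes.
P(flood warning) = 0.02×0.823×0.9 + 0.8236×0.823×0.1 + 0.5394×0.177×0.9 + 0.917092×0.177×0.1 = 0.014814 + 0.067782 + 0.085926 + 0.016233 = 0.184755
The heavy upstream rainfall-present share is 0.067782 + 0.016233 = 0.084015.
P(heavy upstream rainfall | flood warning) = 0.084015 / 0.184755 ≈ 0.4547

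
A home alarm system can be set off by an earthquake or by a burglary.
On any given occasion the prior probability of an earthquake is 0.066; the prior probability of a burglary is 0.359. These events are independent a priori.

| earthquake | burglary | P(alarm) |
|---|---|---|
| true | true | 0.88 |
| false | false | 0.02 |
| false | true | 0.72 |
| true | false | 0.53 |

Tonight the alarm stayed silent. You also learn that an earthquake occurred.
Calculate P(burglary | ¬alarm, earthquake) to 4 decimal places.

Sum P(¬alarm|·) weighted by the priors over both values of burglary:
  P(¬alarm | earthquake) = 0.47×0.641 + 0.12×0.359
        = 0.301270 + 0.043080 = 0.344350
The terms with burglary present sum to 0.043080, so
  P(burglary | ¬alarm, earthquake) = 0.043080 / 0.344350 ≈ 0.1251

P(burglary | ¬alarm, earthquake) ≈ 0.1251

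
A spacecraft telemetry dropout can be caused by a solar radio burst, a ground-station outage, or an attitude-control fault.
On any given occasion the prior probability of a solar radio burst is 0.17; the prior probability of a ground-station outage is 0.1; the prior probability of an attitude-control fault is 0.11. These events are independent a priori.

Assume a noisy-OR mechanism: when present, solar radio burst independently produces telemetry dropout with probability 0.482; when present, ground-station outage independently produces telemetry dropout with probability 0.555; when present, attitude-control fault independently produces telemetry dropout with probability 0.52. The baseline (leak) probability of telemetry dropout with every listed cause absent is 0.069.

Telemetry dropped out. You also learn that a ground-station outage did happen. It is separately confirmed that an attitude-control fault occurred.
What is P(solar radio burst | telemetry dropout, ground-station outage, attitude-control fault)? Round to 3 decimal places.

Under noisy-OR, P(telemetry dropout | causes) = 1 − (1−0.069)·∏(1−qᵢ) over the active causes.
Enumerate both values of solar radio burst and weight by the priors:
  P(telemetry dropout | ground-station outage, attitude-control fault) = 0.801138·0.83 + 0.89699·0.17
        = 0.664945 + 0.152488 = 0.817433
Configurations with solar radio burst contribute 0.152488, so
  P(solar radio burst | telemetry dropout, ground-station outage, attitude-control fault) = 0.152488 / 0.817433 ≈ 0.187

P(solar radio burst | telemetry dropout, ground-station outage, attitude-control fault) ≈ 0.187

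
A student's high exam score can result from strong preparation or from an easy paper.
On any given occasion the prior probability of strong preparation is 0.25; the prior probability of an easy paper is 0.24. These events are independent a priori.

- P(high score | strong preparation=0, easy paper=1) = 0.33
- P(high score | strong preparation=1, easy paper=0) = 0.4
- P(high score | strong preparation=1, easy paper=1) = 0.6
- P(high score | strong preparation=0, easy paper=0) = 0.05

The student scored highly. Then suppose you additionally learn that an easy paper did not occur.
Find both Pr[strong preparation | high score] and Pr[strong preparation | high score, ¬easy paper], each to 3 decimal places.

Pr[strong preparation | high score] ≈ 0.560; Pr[strong preparation | high score, ¬easy paper] ≈ 0.727

Sum P(high score|·) weighted by the priors over the 4 (strong preparation, easy paper) configurations:
  P(high score) = 0.05×0.75×0.76 + 0.33×0.75×0.24 + 0.4×0.25×0.76 + 0.6×0.25×0.24
        = 0.028500 + 0.059400 + 0.076000 + 0.036000 = 0.199900
The terms with strong preparation present sum to 0.112000, so
  P(strong preparation | high score) = 0.112000 / 0.199900 ≈ 0.560

Now also conditioning on easy paper≠true:
P(high score | ¬easy paper) = 0.05·0.75 + 0.4·0.25 = 0.037500 + 0.100000 = 0.137500
Restricting to configurations with strong preparation present: 0.4·0.25 = 0.100000.
So P(strong preparation | high score, ¬easy paper) = 0.100000/0.137500 ≈ 0.727.
With easy paper excluded, strong preparation must carry more of the explanatory weight for the high score.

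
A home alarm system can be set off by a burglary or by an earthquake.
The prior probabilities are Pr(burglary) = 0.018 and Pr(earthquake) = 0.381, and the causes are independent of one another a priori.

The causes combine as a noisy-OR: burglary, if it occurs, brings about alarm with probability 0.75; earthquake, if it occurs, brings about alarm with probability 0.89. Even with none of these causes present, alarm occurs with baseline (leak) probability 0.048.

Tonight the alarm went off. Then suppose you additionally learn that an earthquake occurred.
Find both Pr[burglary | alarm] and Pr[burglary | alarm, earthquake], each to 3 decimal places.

Under noisy-OR, P(alarm | causes) = 1 − (1−0.048)·∏(1−qᵢ) over the active causes.
For the numerator, keep only burglary=true terms: 0.008490 + 0.006678 = 0.015168
The normalizing constant is 0.048·0.982·0.619 + 0.89528·0.982·0.381 + 0.762·0.018·0.619 + 0.97382·0.018·0.381 = 0.379307
P(burglary | alarm) = 0.015168/0.379307 ≈ 0.040

With the extra evidence:
By total probability over both values of burglary:
  P(alarm | earthquake) = 0.89528×0.982 + 0.97382×0.018
        = 0.879165 + 0.017529 = 0.896694
Keeping only the burglary-present terms gives 0.017529, so
  P(burglary | alarm, earthquake) = 0.017529 / 0.896694 ≈ 0.020
Conditioning on earthquake lowers the posterior on burglary: the classic explaining-away effect in a common-effect structure.

Pr[burglary | alarm] ≈ 0.040; Pr[burglary | alarm, earthquake] ≈ 0.020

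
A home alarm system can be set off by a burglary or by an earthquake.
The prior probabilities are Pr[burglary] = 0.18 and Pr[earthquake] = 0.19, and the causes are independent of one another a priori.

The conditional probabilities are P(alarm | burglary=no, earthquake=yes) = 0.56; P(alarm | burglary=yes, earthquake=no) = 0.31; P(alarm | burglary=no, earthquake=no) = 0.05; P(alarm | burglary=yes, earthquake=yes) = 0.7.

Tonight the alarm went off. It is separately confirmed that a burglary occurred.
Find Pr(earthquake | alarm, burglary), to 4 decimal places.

Pr(earthquake | alarm, burglary) ≈ 0.3463

Sum P(alarm|·) weighted by the priors over both values of earthquake:
  P(alarm | burglary) = 0.31×0.81 + 0.7×0.19
        = 0.251100 + 0.133000 = 0.384100
Configurations with earthquake contribute 0.133000, so
  P(earthquake | alarm, burglary) = 0.133000 / 0.384100 ≈ 0.3463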